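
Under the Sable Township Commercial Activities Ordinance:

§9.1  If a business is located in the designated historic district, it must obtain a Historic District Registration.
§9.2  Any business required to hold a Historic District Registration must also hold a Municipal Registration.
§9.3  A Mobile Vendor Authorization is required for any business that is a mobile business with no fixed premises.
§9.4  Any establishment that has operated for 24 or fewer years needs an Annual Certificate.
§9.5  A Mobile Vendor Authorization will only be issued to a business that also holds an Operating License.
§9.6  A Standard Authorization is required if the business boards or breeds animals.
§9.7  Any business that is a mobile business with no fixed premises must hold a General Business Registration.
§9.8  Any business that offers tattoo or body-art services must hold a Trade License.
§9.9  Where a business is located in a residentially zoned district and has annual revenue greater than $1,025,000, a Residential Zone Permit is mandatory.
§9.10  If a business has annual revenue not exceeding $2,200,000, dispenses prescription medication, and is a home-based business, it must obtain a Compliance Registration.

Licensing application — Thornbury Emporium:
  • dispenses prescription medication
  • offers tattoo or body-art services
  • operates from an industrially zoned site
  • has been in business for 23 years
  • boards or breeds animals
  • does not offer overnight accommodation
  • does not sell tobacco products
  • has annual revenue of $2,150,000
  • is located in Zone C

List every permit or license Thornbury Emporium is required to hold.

Annual Certificate, Standard Authorization, Trade License

§9.1 is located in Zone C (not: is located in the designated historic district) → Historic District Registration not required.
§9.2 Historic District Registration is not required → no effect.
§9.3 operates from an industrially zoned site (not: is a mobile business with no fixed premises) → Mobile Vendor Authorization not required.
§9.4 years in business 23 ≤ 24 → Annual Certificate required.
§9.5 Mobile Vendor Authorization is not required → no effect.
§9.6 boards or breeds animals → Standard Authorization required.
§9.7 operates from an industrially zoned site (not: is a mobile business with no fixed premises) → General Business Registration not required.
§9.8 offers tattoo or body-art services → Trade License required.
§9.9 is located in Zone C (not: is located in a residentially zoned district); revenue $2,150,000 > $1,025,000 → Residential Zone Permit not required.
§9.10 revenue $2,150,000 ≤ $2,200,000; dispenses prescription medication; operates from an industrially zoned site (not: is a home-based business) → Compliance Registration not required.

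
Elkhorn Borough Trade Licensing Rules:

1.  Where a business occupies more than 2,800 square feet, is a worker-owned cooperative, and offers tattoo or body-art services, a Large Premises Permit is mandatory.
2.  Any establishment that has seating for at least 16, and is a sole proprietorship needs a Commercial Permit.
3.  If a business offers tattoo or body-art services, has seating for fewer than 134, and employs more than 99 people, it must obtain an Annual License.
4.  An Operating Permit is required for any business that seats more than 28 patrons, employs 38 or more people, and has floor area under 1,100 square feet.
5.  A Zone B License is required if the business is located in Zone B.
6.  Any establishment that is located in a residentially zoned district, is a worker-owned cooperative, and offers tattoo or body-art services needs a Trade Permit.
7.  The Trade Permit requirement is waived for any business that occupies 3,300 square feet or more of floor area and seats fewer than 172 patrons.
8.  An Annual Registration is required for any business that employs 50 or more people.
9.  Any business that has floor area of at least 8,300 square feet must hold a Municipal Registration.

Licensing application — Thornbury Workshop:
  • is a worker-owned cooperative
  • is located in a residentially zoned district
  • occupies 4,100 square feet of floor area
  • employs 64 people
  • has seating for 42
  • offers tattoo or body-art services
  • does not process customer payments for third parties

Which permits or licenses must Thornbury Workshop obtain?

Annual Registration, Large Premises Permit

1. floor area 4,100 square feet > 2,800 square feet; is a worker-owned cooperative; offers tattoo or body-art services → Large Premises Permit required.
2. seating 42 ≥ 16; is a worker-owned cooperative (not: is a sole proprietorship) → Commercial Permit not required.
3. offers tattoo or body-art services; seating 42 < 134; employees 64 ≤ 99 → Annual License not required.
4. seating 42 > 28; employees 64 ≥ 38; floor area 4,100 square feet ≥ 1,100 square feet → Operating Permit not required.
5. is located in a residentially zoned district (not: is located in Zone B) → Zone B License not required.
6. is located in a residentially zoned district; is a worker-owned cooperative; offers tattoo or body-art services → Trade Permit required.
7. floor area 4,100 square feet ≥ 3,300 square feet; seating 42 < 172 → exempt from Trade Permit.
8. employees 64 ≥ 50 → Annual Registration required.
9. floor area 4,100 square feet < 8,300 square feet → Municipal Registration not required.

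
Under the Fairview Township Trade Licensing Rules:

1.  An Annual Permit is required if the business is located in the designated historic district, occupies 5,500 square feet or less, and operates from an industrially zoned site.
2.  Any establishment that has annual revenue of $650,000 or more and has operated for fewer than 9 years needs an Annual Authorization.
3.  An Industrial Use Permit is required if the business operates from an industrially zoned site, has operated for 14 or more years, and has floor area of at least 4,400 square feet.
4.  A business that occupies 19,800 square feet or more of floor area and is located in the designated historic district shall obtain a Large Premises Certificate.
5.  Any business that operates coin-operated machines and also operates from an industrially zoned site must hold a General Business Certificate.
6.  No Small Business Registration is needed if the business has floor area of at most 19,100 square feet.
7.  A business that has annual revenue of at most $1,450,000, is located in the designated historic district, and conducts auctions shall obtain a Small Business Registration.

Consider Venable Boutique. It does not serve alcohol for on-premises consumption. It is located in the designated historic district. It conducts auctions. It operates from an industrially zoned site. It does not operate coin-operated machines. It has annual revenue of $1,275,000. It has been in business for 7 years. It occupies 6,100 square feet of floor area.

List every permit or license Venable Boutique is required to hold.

Annual Authorization

1. is located in the designated historic district; floor area 6,100 square feet > 5,500 square feet; operates from an industrially zoned site → Annual Permit not required.
2. revenue $1,275,000 ≥ $650,000; years in business 7 < 9 → Annual Authorization required.
3. operates from an industrially zoned site; years in business 7 < 14; floor area 6,100 square feet ≥ 4,400 square feet → Industrial Use Permit not required.
4. floor area 6,100 square feet < 19,800 square feet; is located in the designated historic district → Large Premises Certificate not required.
5. does not operate coin-operated machines; operates from an industrially zoned site → General Business Certificate not required.
6. floor area 6,100 square feet ≤ 19,100 square feet → exempt from Small Business Registration.
7. revenue $1,275,000 ≤ $1,450,000; is located in the designated historic district; conducts auctions → Small Business Registration required.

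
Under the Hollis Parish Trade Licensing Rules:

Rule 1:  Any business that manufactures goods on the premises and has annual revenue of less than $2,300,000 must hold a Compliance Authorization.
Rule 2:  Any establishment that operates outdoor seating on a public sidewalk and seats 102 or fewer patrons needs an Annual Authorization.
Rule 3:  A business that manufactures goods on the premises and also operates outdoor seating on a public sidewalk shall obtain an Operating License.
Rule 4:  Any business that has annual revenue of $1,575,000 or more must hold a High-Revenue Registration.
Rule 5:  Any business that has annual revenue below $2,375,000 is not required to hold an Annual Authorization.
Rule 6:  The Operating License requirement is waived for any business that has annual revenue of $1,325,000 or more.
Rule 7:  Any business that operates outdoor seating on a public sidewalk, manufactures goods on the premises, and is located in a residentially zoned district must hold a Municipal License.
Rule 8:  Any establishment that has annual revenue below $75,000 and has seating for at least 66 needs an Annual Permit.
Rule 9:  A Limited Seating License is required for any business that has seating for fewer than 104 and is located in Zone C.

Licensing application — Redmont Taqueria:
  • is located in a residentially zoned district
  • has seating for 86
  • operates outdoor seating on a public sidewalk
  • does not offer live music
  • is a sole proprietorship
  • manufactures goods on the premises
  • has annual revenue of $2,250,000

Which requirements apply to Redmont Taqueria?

Rule 1: manufactures goods on the premises; revenue $2,250,000 < $2,300,000 → Compliance Authorization required.
Rule 2: operates outdoor seating on a public sidewalk; seating 86 ≤ 102 → Annual Authorization required.
Rule 3: manufactures goods on the premises; operates outdoor seating on a public sidewalk → Operating License required.
Rule 4: revenue $2,250,000 ≥ $1,575,000 → High-Revenue Registration required.
Rule 5: revenue $2,250,000 < $2,375,000 → exempt from Annual Authorization.
Rule 6: revenue $2,250,000 ≥ $1,325,000 → exempt from Operating License.
Rule 7: operates outdoor seating on a public sidewalk; manufactures goods on the premises; is located in a residentially zoned district → Municipal License required.
Rule 8: revenue $2,250,000 ≥ $75,000; seating 86 ≥ 66 → Annual Permit not required.
Rule 9: seating 86 < 104; is located in a residentially zoned district (not: is located in Zone C) → Limited Seating License not required.

Compliance Authorization, High-Revenue Registration, Municipal License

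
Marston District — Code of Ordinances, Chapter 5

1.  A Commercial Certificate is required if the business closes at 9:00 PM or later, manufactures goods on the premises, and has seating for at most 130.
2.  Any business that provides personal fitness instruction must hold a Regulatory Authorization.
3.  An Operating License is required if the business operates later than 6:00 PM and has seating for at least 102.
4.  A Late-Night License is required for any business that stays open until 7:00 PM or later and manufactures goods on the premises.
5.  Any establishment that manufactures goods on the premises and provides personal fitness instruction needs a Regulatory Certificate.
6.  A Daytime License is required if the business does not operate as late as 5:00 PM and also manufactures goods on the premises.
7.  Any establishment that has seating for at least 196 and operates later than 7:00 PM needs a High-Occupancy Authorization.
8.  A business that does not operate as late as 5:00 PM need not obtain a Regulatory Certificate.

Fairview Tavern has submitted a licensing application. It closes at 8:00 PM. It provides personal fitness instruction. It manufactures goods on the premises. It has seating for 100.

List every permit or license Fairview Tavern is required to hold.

Late-Night License, Regulatory Authorization, Regulatory Certificate

1. closes 8:00 PM, at/before 9:00 PM; manufactures goods on the premises; seating 100 ≤ 130 → Commercial Certificate not required.
2. provides personal fitness instruction → Regulatory Authorization required.
3. closes 8:00 PM, after 6:00 PM; seating 100 < 102 → Operating License not required.
4. closes 8:00 PM, after 7:00 PM; manufactures goods on the premises → Late-Night License required.
5. manufactures goods on the premises; provides personal fitness instruction → Regulatory Certificate required.
6. closes 8:00 PM, after 5:00 PM; manufactures goods on the premises → Daytime License not required.
7. seating 100 < 196; closes 8:00 PM, after 7:00 PM → High-Occupancy Authorization not required.
8. closes 8:00 PM, after 5:00 PM → Regulatory Certificate exemption does not apply.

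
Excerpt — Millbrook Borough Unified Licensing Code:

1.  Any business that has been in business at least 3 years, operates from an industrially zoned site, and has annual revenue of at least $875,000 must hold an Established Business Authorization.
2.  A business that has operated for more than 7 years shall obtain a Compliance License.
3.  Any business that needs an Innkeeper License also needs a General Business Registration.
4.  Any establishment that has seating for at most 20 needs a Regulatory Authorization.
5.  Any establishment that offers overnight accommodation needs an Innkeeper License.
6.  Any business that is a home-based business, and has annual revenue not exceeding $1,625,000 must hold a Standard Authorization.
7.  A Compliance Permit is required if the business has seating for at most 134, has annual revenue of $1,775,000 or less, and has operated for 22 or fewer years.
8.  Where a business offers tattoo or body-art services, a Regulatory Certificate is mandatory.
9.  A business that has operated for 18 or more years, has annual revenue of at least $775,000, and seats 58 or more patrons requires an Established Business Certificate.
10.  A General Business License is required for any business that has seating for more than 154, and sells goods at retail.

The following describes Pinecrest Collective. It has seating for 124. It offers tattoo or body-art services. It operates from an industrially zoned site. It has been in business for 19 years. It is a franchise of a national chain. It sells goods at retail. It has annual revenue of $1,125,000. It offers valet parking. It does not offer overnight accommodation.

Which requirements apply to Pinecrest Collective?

1. years in business 19 ≥ 3; operates from an industrially zoned site; revenue $1,125,000 ≥ $875,000 → Established Business Authorization required.
2. years in business 19 > 7 → Compliance License required.
3. Innkeeper License is not required → no effect.
4. seating 124 > 20 → Regulatory Authorization not required.
5. does not offer overnight accommodation → Innkeeper License not required.
6. operates from an industrially zoned site (not: is a home-based business); revenue $1,125,000 ≤ $1,625,000 → Standard Authorization not required.
7. seating 124 ≤ 134; revenue $1,125,000 ≤ $1,775,000; years in business 19 ≤ 22 → Compliance Permit required.
8. offers tattoo or body-art services → Regulatory Certificate required.
9. years in business 19 ≥ 18; revenue $1,125,000 ≥ $775,000; seating 124 ≥ 58 → Established Business Certificate required.
10. seating 124 ≤ 154; sells goods at retail → General Business License not required.

Compliance License, Compliance Permit, Established Business Authorization, Established Business Certificate, Regulatory Certificate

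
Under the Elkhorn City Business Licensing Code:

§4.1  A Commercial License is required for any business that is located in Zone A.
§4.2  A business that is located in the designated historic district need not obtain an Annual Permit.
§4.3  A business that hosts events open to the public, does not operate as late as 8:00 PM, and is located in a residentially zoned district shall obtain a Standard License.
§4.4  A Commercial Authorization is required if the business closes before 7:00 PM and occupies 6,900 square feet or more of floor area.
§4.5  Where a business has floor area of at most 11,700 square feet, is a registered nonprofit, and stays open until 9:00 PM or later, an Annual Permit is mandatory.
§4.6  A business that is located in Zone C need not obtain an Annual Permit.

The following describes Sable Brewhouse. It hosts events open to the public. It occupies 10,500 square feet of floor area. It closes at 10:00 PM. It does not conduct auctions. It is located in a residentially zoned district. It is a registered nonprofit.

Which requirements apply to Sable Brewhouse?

Annual Permit

§4.1 is located in a residentially zoned district (not: is located in Zone A) → Commercial License not required.
§4.2 is located in a residentially zoned district (not: is located in the designated historic district) → Annual Permit exemption does not apply.
§4.3 hosts events open to the public; closes 10:00 PM, after 8:00 PM; is located in a residentially zoned district → Standard License not required.
§4.4 closes 10:00 PM, after 7:00 PM; floor area 10,500 square feet ≥ 6,900 square feet → Commercial Authorization not required.
§4.5 floor area 10,500 square feet ≤ 11,700 square feet; is a registered nonprofit; closes 10:00 PM, after 9:00 PM → Annual Permit required.
§4.6 is located in a residentially zoned district (not: is located in Zone C) → Annual Permit exemption does not apply.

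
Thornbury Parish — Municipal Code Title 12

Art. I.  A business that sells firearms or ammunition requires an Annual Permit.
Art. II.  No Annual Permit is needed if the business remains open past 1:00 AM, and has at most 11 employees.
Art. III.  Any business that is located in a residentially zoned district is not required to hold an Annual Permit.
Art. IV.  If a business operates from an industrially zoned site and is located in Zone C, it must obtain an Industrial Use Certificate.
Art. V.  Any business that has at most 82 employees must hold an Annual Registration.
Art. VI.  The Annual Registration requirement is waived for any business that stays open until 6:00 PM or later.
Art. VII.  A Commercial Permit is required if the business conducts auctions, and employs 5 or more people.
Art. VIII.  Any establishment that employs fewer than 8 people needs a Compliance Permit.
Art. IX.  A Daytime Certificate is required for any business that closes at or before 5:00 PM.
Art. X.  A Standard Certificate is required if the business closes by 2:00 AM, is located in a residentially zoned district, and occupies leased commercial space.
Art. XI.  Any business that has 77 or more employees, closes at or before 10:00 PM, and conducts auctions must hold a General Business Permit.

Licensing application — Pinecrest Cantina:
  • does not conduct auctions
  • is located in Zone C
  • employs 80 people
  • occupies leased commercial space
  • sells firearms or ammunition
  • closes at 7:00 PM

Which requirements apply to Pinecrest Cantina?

Annual Permit

Art. I. sells firearms or ammunition → Annual Permit required.
Art. II. closes 7:00 PM, at/before 1:00 AM; employees 80 > 11 → Annual Permit exemption does not apply.
Art. III. is located in Zone C (not: is located in a residentially zoned district) → Annual Permit exemption does not apply.
Art. IV. occupies leased commercial space (not: operates from an industrially zoned site); is located in Zone C → Industrial Use Certificate not required.
Art. V. employees 80 ≤ 82 → Annual Registration required.
Art. VI. closes 7:00 PM, after 6:00 PM → exempt from Annual Registration.
Art. VII. does not conduct auctions; employees 80 ≥ 5 → Commercial Permit not required.
Art. VIII. employees 80 ≥ 8 → Compliance Permit not required.
Art. IX. closes 7:00 PM, after 5:00 PM → Daytime Certificate not required.
Art. X. closes 7:00 PM, at/before 2:00 AM; is located in Zone C (not: is located in a residentially zoned district); occupies leased commercial space → Standard Certificate not required.
Art. XI. employees 80 ≥ 77; closes 7:00 PM, at/before 10:00 PM; does not conduct auctions → General Business Permit not required.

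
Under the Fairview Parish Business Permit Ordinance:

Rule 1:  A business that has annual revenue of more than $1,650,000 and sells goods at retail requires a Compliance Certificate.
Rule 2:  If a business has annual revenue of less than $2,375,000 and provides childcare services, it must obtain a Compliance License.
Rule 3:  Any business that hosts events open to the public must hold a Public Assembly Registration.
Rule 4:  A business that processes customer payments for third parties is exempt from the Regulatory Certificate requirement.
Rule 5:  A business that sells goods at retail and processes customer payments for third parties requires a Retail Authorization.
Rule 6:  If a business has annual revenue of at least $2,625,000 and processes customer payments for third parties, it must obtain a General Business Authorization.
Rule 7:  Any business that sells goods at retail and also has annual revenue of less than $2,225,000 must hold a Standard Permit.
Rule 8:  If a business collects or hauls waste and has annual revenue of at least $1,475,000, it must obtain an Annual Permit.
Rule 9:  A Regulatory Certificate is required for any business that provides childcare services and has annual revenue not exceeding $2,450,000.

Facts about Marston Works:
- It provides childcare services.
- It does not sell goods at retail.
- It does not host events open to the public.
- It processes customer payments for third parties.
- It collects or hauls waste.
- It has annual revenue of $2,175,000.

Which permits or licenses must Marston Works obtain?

Annual Permit, Compliance License

Rule 1: revenue $2,175,000 > $1,650,000; does not sell goods at retail → Compliance Certificate not required.
Rule 2: revenue $2,175,000 < $2,375,000; provides childcare services → Compliance License required.
Rule 3: does not host events open to the public → Public Assembly Registration not required.
Rule 4: processes customer payments for third parties → exempt from Regulatory Certificate.
Rule 5: does not sell goods at retail; processes customer payments for third parties → Retail Authorization not required.
Rule 6: revenue $2,175,000 < $2,625,000; processes customer payments for third parties → General Business Authorization not required.
Rule 7: does not sell goods at retail; revenue $2,175,000 < $2,225,000 → Standard Permit not required.
Rule 8: collects or hauls waste; revenue $2,175,000 ≥ $1,475,000 → Annual Permit required.
Rule 9: provides childcare services; revenue $2,175,000 ≤ $2,450,000 → Regulatory Certificate required.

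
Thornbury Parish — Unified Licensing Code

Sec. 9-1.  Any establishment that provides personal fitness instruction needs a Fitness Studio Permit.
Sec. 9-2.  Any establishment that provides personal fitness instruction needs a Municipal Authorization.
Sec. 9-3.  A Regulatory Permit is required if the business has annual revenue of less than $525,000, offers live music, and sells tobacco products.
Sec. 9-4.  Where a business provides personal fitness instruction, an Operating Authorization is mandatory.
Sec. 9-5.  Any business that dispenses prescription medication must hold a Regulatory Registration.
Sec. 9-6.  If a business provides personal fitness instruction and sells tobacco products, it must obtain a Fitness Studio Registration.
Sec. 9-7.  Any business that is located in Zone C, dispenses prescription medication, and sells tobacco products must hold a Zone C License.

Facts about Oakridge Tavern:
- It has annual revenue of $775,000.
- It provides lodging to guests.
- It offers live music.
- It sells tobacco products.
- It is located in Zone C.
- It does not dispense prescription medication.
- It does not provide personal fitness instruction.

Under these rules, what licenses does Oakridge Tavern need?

Sec. 9-1. does not provide personal fitness instruction → Fitness Studio Permit not required.
Sec. 9-2. does not provide personal fitness instruction → Municipal Authorization not required.
Sec. 9-3. revenue $775,000 ≥ $525,000; offers live music; sells tobacco products → Regulatory Permit not required.
Sec. 9-4. does not provide personal fitness instruction → Operating Authorization not required.
Sec. 9-5. does not dispense prescription medication → Regulatory Registration not required.
Sec. 9-6. does not provide personal fitness instruction; sells tobacco products → Fitness Studio Registration not required.
Sec. 9-7. is located in Zone C; does not dispense prescription medication; sells tobacco products → Zone C License not required.

None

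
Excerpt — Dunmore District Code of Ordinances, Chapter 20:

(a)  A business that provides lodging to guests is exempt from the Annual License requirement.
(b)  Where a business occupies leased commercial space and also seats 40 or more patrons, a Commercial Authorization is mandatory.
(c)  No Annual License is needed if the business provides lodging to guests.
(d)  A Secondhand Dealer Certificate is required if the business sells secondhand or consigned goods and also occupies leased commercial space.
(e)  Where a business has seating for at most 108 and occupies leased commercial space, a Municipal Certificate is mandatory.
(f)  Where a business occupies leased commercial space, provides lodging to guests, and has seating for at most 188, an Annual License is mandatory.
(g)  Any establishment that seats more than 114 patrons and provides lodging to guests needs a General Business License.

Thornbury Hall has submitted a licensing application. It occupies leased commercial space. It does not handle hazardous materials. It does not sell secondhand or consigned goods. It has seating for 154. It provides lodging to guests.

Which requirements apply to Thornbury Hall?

(a) provides lodging to guests → exempt from Annual License.
(b) occupies leased commercial space; seating 154 ≥ 40 → Commercial Authorization required.
(c) provides lodging to guests → exempt from Annual License.
(d) does not sell secondhand or consigned goods; occupies leased commercial space → Secondhand Dealer Certificate not required.
(e) seating 154 > 108; occupies leased commercial space → Municipal Certificate not required.
(f) occupies leased commercial space; provides lodging to guests; seating 154 ≤ 188 → Annual License required.
(g) seating 154 > 114; provides lodging to guests → General Business License required.

Commercial Authorization, General Business License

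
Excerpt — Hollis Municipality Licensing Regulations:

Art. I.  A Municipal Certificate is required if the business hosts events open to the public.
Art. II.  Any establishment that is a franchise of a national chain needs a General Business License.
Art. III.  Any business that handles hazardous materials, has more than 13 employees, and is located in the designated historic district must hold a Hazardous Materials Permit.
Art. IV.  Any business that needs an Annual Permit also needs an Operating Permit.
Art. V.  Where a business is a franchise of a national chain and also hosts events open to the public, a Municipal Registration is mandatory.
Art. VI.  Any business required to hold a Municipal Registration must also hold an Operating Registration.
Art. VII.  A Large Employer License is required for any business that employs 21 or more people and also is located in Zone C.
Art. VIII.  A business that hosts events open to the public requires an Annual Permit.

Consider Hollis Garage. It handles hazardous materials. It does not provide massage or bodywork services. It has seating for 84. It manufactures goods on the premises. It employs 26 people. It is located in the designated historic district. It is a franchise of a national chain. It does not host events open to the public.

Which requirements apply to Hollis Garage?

Art. I. does not host events open to the public → Municipal Certificate not required.
Art. II. is a franchise of a national chain → General Business License required.
Art. III. handles hazardous materials; employees 26 > 13; is located in the designated historic district → Hazardous Materials Permit required.
Art. IV. Annual Permit is not required → no effect.
Art. V. is a franchise of a national chain; does not host events open to the public → Municipal Registration not required.
Art. VI. Municipal Registration is not required → no effect.
Art. VII. employees 26 ≥ 21; is located in the designated historic district (not: is located in Zone C) → Large Employer License not required.
Art. VIII. does not host events open to the public → Annual Permit not required.

General Business License, Hazardous Materials Permit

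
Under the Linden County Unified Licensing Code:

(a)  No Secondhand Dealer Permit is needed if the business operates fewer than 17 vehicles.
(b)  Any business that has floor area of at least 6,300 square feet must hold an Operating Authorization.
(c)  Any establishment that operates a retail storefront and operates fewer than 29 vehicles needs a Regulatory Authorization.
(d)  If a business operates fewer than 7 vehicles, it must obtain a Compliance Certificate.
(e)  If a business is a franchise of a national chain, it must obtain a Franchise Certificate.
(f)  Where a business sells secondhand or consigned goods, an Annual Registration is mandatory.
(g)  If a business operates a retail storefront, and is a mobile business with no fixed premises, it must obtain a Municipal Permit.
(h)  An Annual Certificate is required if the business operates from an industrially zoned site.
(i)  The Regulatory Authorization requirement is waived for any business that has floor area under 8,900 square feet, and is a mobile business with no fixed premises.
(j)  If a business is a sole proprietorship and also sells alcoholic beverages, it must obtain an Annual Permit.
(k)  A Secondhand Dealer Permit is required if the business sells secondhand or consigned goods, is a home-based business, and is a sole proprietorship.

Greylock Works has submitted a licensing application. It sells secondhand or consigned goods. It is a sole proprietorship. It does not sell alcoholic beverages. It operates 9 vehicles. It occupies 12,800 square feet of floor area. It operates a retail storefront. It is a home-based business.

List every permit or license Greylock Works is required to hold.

(a) vehicles 9 < 17 → exempt from Secondhand Dealer Permit.
(b) floor area 12,800 square feet ≥ 6,300 square feet → Operating Authorization required.
(c) operates a retail storefront; vehicles 9 < 29 → Regulatory Authorization required.
(d) vehicles 9 ≥ 7 → Compliance Certificate not required.
(e) is a sole proprietorship (not: is a franchise of a national chain) → Franchise Certificate not required.
(f) sells secondhand or consigned goods → Annual Registration required.
(g) operates a retail storefront; is a home-based business (not: is a mobile business with no fixed premises) → Municipal Permit not required.
(h) is a home-based business (not: operates from an industrially zoned site) → Annual Certificate not required.
(i) floor area 12,800 square feet ≥ 8,900 square feet; is a home-based business (not: is a mobile business with no fixed premises) → Regulatory Authorization exemption does not apply.
(j) is a sole proprietorship; does not sell alcoholic beverages → Annual Permit not required.
(k) sells secondhand or consigned goods; is a home-based business; is a sole proprietorship → Secondhand Dealer Permit required.

Annual Registration, Operating Authorization, Regulatory Authorization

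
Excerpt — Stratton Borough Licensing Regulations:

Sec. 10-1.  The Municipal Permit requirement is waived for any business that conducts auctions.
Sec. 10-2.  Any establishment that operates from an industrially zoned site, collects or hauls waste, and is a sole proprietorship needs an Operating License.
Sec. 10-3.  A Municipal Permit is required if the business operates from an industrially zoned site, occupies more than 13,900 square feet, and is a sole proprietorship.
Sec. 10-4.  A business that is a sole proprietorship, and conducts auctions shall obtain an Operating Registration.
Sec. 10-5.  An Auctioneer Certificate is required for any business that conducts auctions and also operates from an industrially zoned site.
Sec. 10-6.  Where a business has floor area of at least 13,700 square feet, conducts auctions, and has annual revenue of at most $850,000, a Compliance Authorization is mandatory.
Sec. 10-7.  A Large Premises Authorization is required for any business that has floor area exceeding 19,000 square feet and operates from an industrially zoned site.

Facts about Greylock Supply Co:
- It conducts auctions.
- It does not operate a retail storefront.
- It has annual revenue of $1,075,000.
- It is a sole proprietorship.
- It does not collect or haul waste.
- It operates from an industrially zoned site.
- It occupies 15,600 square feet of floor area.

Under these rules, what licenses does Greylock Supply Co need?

Sec. 10-1. conducts auctions → exempt from Municipal Permit.
Sec. 10-2. operates from an industrially zoned site; does not collect or haul waste; is a sole proprietorship → Operating License not required.
Sec. 10-3. operates from an industrially zoned site; floor area 15,600 square feet > 13,900 square feet; is a sole proprietorship → Municipal Permit required.
Sec. 10-4. is a sole proprietorship; conducts auctions → Operating Registration required.
Sec. 10-5. conducts auctions; operates from an industrially zoned site → Auctioneer Certificate required.
Sec. 10-6. floor area 15,600 square feet ≥ 13,700 square feet; conducts auctions; revenue $1,075,000 > $850,000 → Compliance Authorization not required.
Sec. 10-7. floor area 15,600 square feet ≤ 19,000 square feet; operates from an industrially zoned site → Large Premises Authorization not required.

Auctioneer Certificate, Operating Registration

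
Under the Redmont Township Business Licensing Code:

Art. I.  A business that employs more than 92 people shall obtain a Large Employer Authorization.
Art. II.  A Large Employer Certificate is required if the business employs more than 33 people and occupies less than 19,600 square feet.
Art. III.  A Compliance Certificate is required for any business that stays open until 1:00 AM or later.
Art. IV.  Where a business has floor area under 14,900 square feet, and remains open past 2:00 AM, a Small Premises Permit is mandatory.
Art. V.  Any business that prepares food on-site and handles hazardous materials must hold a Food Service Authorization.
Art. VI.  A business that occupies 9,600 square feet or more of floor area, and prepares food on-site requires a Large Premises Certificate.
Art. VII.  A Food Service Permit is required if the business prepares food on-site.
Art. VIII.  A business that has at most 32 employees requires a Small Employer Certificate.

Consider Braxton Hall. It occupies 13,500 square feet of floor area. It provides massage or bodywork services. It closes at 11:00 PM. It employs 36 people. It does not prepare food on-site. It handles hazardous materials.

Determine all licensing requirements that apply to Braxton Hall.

Large Employer Certificate

Art. I. employees 36 ≤ 92 → Large Employer Authorization not required.
Art. II. employees 36 > 33; floor area 13,500 square feet < 19,600 square feet → Large Employer Certificate required.
Art. III. closes 11:00 PM, at/before 1:00 AM → Compliance Certificate not required.
Art. IV. floor area 13,500 square feet < 14,900 square feet; closes 11:00 PM, at/before 2:00 AM → Small Premises Permit not required.
Art. V. does not prepare food on-site; handles hazardous materials → Food Service Authorization not required.
Art. VI. floor area 13,500 square feet ≥ 9,600 square feet; does not prepare food on-site → Large Premises Certificate not required.
Art. VII. does not prepare food on-site → Food Service Permit not required.
Art. VIII. employees 36 > 32 → Small Employer Certificate not required.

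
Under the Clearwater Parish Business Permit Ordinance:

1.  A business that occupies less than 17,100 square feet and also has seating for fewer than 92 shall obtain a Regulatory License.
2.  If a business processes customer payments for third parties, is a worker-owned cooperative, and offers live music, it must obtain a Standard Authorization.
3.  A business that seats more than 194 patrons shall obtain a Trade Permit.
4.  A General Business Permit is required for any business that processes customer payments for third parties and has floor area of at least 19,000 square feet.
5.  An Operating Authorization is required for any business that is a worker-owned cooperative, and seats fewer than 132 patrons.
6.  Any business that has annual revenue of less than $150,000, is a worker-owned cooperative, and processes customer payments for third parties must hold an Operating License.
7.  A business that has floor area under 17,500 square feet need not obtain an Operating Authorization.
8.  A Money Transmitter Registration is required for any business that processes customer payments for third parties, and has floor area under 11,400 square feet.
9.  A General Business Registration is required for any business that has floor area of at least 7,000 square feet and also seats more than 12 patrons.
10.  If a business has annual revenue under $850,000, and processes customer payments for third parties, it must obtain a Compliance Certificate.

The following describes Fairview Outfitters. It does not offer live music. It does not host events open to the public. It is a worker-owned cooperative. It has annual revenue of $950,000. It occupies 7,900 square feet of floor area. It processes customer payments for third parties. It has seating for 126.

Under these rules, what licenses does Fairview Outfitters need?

General Business Registration, Money Transmitter Registration

1. floor area 7,900 square feet < 17,100 square feet; seating 126 ≥ 92 → Regulatory License not required.
2. processes customer payments for third parties; is a worker-owned cooperative; does not offer live music → Standard Authorization not required.
3. seating 126 ≤ 194 → Trade Permit not required.
4. processes customer payments for third parties; floor area 7,900 square feet < 19,000 square feet → General Business Permit not required.
5. is a worker-owned cooperative; seating 126 < 132 → Operating Authorization required.
6. revenue $950,000 ≥ $150,000; is a worker-owned cooperative; processes customer payments for third parties → Operating License not required.
7. floor area 7,900 square feet < 17,500 square feet → exempt from Operating Authorization.
8. processes customer payments for third parties; floor area 7,900 square feet < 11,400 square feet → Money Transmitter Registration required.
9. floor area 7,900 square feet ≥ 7,000 square feet; seating 126 > 12 → General Business Registration required.
10. revenue $950,000 ≥ $850,000; processes customer payments for third parties → Compliance Certificate not required.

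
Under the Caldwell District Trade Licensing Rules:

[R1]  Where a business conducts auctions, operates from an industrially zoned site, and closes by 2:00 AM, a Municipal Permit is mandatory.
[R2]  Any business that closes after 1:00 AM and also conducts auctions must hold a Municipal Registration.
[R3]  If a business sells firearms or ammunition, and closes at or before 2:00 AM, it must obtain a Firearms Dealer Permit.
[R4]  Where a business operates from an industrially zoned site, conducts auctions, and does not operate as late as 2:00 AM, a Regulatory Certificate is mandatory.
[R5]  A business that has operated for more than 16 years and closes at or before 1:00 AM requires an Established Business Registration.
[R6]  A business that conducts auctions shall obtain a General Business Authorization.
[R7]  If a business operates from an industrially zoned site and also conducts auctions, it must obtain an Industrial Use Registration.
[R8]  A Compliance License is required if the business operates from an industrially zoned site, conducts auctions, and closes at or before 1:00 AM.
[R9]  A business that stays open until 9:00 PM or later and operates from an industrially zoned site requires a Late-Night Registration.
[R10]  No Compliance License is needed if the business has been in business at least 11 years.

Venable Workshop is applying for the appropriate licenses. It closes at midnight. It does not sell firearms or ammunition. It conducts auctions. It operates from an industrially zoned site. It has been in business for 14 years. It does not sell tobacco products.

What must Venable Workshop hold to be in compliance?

[R1] conducts auctions; operates from an industrially zoned site; closes midnight, at/before 2:00 AM → Municipal Permit required.
[R2] closes midnight, at/before 1:00 AM; conducts auctions → Municipal Registration not required.
[R3] does not sell firearms or ammunition; closes midnight, at/before 2:00 AM → Firearms Dealer Permit not required.
[R4] operates from an industrially zoned site; conducts auctions; closes midnight, at/before 2:00 AM → Regulatory Certificate required.
[R5] years in business 14 ≤ 16; closes midnight, at/before 1:00 AM → Established Business Registration not required.
[R6] conducts auctions → General Business Authorization required.
[R7] operates from an industrially zoned site; conducts auctions → Industrial Use Registration required.
[R8] operates from an industrially zoned site; conducts auctions; closes midnight, at/before 1:00 AM → Compliance License required.
[R9] closes midnight, after 9:00 PM; operates from an industrially zoned site → Late-Night Registration required.
[R10] years in business 14 ≥ 11 → exempt from Compliance License.

General Business Authorization, Industrial Use Registration, Late-Night Registration, Municipal Permit, Regulatory Certificate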